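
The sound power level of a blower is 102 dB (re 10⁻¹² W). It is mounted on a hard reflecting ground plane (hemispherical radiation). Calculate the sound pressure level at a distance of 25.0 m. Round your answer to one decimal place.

66.1 dB

Free-field hemispherical radiation: L_p = L_w − 10·log₁₀(2π·r²), r = 25.0 m.
2π·r² = 3927 m², 10·log₁₀ of that is 35.941 dB.
L_p = 102 − 35.941 = 66.06 dB.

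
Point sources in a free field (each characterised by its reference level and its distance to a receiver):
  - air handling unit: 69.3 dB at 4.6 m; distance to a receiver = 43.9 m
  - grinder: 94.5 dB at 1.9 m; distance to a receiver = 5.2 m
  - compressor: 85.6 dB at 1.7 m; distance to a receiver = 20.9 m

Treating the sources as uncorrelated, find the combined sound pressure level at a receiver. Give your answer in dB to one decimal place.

85.8 dB

First find each source's level at the receiver (point-source: −20·log₁₀(r/r_ref)), then combine on an intensity basis.
air handling unit: 69.3 − 20·log₁₀(43.9/4.6) = 69.3 − 19.59 = 49.71 dB.
grinder: 94.5 − 20·log₁₀(5.2/1.9) = 94.5 − 8.74 = 85.76 dB.
compressor: 85.6 − 20·log₁₀(20.9/1.7) = 85.6 − 21.79 = 63.81 dB.
Σ 10^(L/10) = 3.788e+08 → L_total = 10·log₁₀(3.788e+08) = 85.78 dB.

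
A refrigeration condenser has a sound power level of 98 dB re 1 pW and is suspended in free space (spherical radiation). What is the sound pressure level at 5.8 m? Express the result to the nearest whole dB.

Free-field spherical radiation: L_p = L_w − 10·log₁₀(4π·r²), r = 5.8 m.
4π·r² = 422.7 m², 10·log₁₀ of that is 26.261 dB.
L_p = 98 − 26.261 = 71.74 dB.

72 dB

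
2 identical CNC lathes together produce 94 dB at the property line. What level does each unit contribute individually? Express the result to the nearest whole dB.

91 dB

For N identical incoherent sources L_total = L₁ + 10·log₁₀ N, so L₁ = 94 − 10·log₁₀(2) = 94 − 3.010.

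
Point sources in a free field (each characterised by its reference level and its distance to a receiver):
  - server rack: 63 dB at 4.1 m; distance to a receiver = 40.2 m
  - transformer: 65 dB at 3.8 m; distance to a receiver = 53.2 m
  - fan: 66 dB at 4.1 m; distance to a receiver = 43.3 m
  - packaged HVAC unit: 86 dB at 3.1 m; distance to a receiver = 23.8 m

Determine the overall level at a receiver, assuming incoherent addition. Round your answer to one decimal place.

68.3 dB

First find each source's level at the receiver (point-source: −20·log₁₀(r/r_ref)), then combine on an intensity basis.
server rack: 63 − 20·log₁₀(40.2/4.1) = 63 − 19.83 = 43.17 dB.
transformer: 65 − 20·log₁₀(53.2/3.8) = 65 − 22.92 = 42.08 dB.
fan: 66 − 20·log₁₀(43.3/4.1) = 66 − 20.47 = 45.53 dB.
packaged HVAC unit: 86 − 20·log₁₀(23.8/3.1) = 86 − 17.70 = 68.30 dB.
Σ 10^(L/10) = 6.827e+06 → L_total = 10·log₁₀(6.827e+06) = 68.34 dB.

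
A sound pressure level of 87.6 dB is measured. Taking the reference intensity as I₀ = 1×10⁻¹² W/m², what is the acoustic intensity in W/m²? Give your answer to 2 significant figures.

0.00058 W/m²

I/I₀ = 10^(87.6/10) = 5.754e+08, so I = 5.754e+08 × 10⁻¹² W/m².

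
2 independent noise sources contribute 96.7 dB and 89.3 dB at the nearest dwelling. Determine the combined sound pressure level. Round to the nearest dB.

Incoherent sources combine by intensity addition: L_total = 10·log₁₀(Σ 10^(L_i/10)).
Σ 10^(L/10) = 10^(96.7/10) + 10^(89.3/10) = 5.528e+09.
L_total = 10·log₁₀(5.528e+09) = 97.43 dB.

97 dB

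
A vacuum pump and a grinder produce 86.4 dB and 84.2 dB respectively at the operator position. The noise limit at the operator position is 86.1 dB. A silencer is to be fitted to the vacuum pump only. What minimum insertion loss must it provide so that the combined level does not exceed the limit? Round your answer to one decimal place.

Fixed contribution from the other source: Σ 10^(L/10) = 10^(84.2/10) = 2.630e+08 (84.20 dB).
The limit corresponds to 10^(86.1/10) = 4.074e+08; subtracting the fixed part leaves 1.444e+08 for the vacuum pump, i.e. 81.59 dB.
Required insertion loss = 86.4 − 81.59 = 4.81 dB.

4.8 dB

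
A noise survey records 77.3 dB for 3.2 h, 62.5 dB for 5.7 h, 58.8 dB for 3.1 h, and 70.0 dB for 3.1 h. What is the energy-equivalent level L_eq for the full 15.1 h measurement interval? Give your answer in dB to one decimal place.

L_eq = 10·log₁₀[(1/T)·Σ tᵢ·10^(Lᵢ/10)] with T = 15.1 h.
Σ tᵢ·10^(Lᵢ/10) = 3.2·10^(77.3/10) + 5.7·10^(62.5/10) + 3.1·10^(58.8/10) + 3.1·10^(70.0/10) = 2.153e+08.
L_eq = 10·log₁₀(2.153e+08/15.1) = 71.54 dB.

71.5 dB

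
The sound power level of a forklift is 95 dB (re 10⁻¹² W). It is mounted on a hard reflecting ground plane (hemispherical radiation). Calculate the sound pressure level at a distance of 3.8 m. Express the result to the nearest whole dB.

L_p = L_w − 10·log₁₀(2π·r²) with r = 3.8 m.
2π·r² = 90.73 m², 10·log₁₀ of that is 19.577 dB.
L_p = 95 − 19.577 = 75.42 dB.

75 dB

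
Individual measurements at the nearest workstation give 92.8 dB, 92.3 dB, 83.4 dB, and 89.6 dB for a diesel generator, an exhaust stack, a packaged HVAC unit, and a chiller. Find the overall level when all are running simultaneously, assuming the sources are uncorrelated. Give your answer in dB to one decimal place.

96.8 dB

For uncorrelated sources the intensities add, so convert each level to linear form, sum, and take 10·log₁₀ of the total.
Σ 10^(L/10) = 10^(92.8/10) + 10^(92.3/10) + 10^(83.4/10) + 10^(89.6/10) = 4.734e+09.
L_total = 10·log₁₀(4.734e+09) = 96.75 dB.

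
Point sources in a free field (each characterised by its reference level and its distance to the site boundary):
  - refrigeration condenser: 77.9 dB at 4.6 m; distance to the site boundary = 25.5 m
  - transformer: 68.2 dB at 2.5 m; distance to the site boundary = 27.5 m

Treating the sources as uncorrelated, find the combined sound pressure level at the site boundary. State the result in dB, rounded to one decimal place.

First find each source's level at the receiver (point-source: −20·log₁₀(r/r_ref)), then combine on an intensity basis.
refrigeration condenser: 77.9 − 20·log₁₀(25.5/4.6) = 77.9 − 14.88 = 63.02 dB.
transformer: 68.2 − 20·log₁₀(27.5/2.5) = 68.2 − 20.83 = 47.37 dB.
Σ 10^(L/10) = 2.061e+06 → L_total = 10·log₁₀(2.061e+06) = 63.14 dB.

63.1 dB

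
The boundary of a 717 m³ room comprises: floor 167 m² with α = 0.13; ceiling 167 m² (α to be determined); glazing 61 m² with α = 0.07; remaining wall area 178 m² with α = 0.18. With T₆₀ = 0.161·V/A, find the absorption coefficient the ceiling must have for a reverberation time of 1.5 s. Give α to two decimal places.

Required total absorption A = 0.161·717/1.5 = 76.96 m².
Absorption from the other surfaces = 167·0.13 + 61·0.07 + 178·0.18 = 58.02 m², so the ceiling must supply 18.94 m² over 167 m².
α = 18.94/167 = 0.113.

0.11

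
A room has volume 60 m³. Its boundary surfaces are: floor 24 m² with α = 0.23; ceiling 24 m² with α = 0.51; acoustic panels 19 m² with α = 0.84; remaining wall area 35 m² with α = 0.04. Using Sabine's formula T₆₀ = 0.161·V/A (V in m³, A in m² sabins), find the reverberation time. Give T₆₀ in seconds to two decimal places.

Total absorption A = 24·0.23 + 24·0.51 + 19·0.84 + 35·0.04 = 35.12 m² sabins.
T₆₀ = 0.161 × 60 / 35.12 = 0.275 s.

0.28 s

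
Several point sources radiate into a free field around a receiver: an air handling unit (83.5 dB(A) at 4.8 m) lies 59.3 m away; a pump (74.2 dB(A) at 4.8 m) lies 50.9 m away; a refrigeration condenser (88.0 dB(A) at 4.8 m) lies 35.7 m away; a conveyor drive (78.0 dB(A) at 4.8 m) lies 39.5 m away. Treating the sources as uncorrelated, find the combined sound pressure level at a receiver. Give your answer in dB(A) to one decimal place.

First find each source's level at the receiver (point-source: −20·log₁₀(r/r_ref)), then combine on an intensity basis.
air handling unit: 83.5 − 20·log₁₀(59.3/4.8) = 83.5 − 21.84 = 61.66 dB(A).
pump: 74.2 − 20·log₁₀(50.9/4.8) = 74.2 − 20.51 = 53.69 dB(A).
refrigeration condenser: 88.0 − 20·log₁₀(35.7/4.8) = 88.0 − 17.43 = 70.57 dB(A).
conveyor drive: 78.0 − 20·log₁₀(39.5/4.8) = 78.0 − 18.31 = 59.69 dB(A).
Σ 10^(L/10) = 1.404e+07 → L_total = 10·log₁₀(1.404e+07) = 71.47 dB(A).

71.5 dB(A)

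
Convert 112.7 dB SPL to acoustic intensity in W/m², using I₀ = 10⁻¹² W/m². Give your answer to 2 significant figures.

I/I₀ = 10^(112.7/10) = 1.862e+11, so I = 1.862e+11 × 10⁻¹² W/m².

0.19 W/m²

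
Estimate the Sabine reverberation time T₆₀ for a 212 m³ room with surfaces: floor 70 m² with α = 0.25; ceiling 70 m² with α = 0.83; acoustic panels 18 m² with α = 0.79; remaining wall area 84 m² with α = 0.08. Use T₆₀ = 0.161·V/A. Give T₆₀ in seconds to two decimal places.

0.35 s

A = Σ Sᵢαᵢ = 70·0.25 + 70·0.83 + 18·0.79 + 84·0.08 = 96.54 m².
T₆₀ = 0.161 × 212 / 96.54 = 0.354 s.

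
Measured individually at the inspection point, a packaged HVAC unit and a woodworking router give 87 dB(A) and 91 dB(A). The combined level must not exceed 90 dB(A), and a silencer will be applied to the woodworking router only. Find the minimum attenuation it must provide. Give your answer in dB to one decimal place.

4.0 dB

Everything except the woodworking router sums to 10^(87/10) = 5.012e+08 in linear terms, 87.00 dB(A).
The limit corresponds to 10^(90/10) = 1.000e+09; subtracting the fixed part leaves 4.988e+08 for the woodworking router, i.e. 86.98 dB(A).
So the woodworking router must be reduced from 91 to 86.98 dB(A): IL = 4.02 dB.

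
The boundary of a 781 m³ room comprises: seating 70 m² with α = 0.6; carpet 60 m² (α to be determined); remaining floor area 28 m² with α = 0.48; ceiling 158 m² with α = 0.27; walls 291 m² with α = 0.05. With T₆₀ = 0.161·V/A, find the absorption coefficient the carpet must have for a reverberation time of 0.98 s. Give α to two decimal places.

From T₆₀ = 0.161·V/A, the target T₆₀ = 0.98 s needs A = 0.161·781/0.98 = 128.31 m².
Absorption from the other surfaces = 70·0.6 + 28·0.48 + 158·0.27 + 291·0.05 = 112.65 m², so the carpet must supply 15.66 m² over 60 m².
α = 15.66/60 = 0.261.

0.26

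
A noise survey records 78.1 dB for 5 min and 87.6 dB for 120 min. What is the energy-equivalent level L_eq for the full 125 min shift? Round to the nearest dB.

87 dB

Weight each interval's intensity by its duration and average over T = 125 min:
Σ tᵢ·10^(Lᵢ/10) = 5·10^(78.1/10) + 120·10^(87.6/10) = 6.938e+10.
L_eq = 10·log₁₀(6.938e+10/125) = 87.44 dB.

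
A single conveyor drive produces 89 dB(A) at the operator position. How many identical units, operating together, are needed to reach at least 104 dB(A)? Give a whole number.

N identical sources give L₁ + 10·log₁₀ N, so require 10·log₁₀ N ≥ 104 − 89 = 15.0 dB.
N ≥ 10^(15.0/10) = 31.623, so N = 32.

32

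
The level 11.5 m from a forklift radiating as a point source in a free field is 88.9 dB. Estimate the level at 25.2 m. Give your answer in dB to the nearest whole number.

For a point source, L₂ = L₁ − 20·log₁₀(r₂/r₁).
L₂ = 88.9 − 20·log₁₀(25.2/11.5) = 88.9 − 6.814 = 82.09 dB.

82 dB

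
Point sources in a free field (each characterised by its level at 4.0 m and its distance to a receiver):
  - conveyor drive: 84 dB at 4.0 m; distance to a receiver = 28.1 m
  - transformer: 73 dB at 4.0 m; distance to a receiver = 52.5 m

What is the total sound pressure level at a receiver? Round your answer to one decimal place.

Apply inverse-square spreading to bring every level to the receiver, then sum 10^(L/10).
conveyor drive: 84 − 20·log₁₀(28.1/4.0) = 84 − 16.93 = 67.07 dB.
transformer: 73 − 20·log₁₀(52.5/4.0) = 73 − 22.36 = 50.64 dB.
Σ 10^(L/10) = 5.206e+06 → L_total = 10·log₁₀(5.206e+06) = 67.16 dB.

67.2 dB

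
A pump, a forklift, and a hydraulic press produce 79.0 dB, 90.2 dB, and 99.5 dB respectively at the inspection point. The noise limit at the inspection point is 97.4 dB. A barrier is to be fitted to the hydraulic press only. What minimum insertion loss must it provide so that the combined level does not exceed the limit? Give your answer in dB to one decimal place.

Everything except the hydraulic press sums to 10^(79.0/10) + 10^(90.2/10) = 1.127e+09 in linear terms, 90.52 dB.
To meet 97.4 dB overall, the treated hydraulic press may contribute at most 10^(97.4/10) − 1.127e+09 = 4.369e+09, i.e. 96.40 dB.
Required insertion loss = 99.5 − 96.40 = 3.10 dB.

3.1 dB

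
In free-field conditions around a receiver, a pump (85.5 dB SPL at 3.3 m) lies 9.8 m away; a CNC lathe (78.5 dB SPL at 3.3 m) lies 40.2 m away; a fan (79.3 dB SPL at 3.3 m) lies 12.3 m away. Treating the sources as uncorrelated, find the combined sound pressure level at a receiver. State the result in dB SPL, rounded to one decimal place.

Apply inverse-square spreading to bring every level to the receiver, then sum 10^(L/10).
pump: 85.5 − 20·log₁₀(9.8/3.3) = 85.5 − 9.45 = 76.05 dB SPL.
CNC lathe: 78.5 − 20·log₁₀(40.2/3.3) = 78.5 − 21.71 = 56.79 dB SPL.
fan: 79.3 − 20·log₁₀(12.3/3.3) = 79.3 − 11.43 = 67.87 dB SPL.
Σ 10^(L/10) = 4.684e+07 → L_total = 10·log₁₀(4.684e+07) = 76.71 dB SPL.

76.7 dB SPL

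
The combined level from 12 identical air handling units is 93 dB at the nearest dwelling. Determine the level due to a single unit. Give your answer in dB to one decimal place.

82.2 dB

For N identical incoherent sources L_total = L₁ + 10·log₁₀ N, so L₁ = 93 − 10·log₁₀(12) = 93 − 10.792.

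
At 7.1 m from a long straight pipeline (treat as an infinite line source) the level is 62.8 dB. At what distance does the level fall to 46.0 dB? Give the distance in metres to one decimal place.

339.8 m

For a line source L₁ − L₂ = 10·log₁₀(r₂/r₁), so r₂ = r₁·10^((L₁−L₂)/10).
r₂ = 7.1·10^((62.8−46.0)/10) = 7.1·10^(16.8/10) = 339.83 m.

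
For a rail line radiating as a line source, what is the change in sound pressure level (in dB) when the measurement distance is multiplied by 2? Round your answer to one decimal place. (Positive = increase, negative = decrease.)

-3.0 dB

With cylindrical spreading the level changes by −10·log₁₀(r₂/r₁).
ΔL = −10·log₁₀(2) = -3.01 dB.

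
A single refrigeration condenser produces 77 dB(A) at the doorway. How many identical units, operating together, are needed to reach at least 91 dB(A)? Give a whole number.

26

Need L₁ + 10·log₁₀ N ≥ 91, i.e. log₁₀ N ≥ 1.40.
N ≥ 10^(14.0/10) = 25.119, so N = 26.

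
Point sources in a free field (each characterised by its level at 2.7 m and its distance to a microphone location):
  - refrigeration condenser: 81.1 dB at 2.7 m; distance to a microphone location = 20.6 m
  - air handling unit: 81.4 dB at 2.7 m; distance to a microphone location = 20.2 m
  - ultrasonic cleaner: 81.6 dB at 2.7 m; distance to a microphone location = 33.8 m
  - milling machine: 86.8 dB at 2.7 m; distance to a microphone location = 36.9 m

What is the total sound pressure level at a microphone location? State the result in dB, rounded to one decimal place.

69.1 dB

Apply inverse-square spreading to bring every level to the receiver, then sum 10^(L/10).
refrigeration condenser: 81.1 − 20·log₁₀(20.6/2.7) = 81.1 − 17.65 = 63.45 dB.
air handling unit: 81.4 − 20·log₁₀(20.2/2.7) = 81.4 − 17.48 = 63.92 dB.
ultrasonic cleaner: 81.6 − 20·log₁₀(33.8/2.7) = 81.6 − 21.95 = 59.65 dB.
milling machine: 86.8 − 20·log₁₀(36.9/2.7) = 86.8 − 22.71 = 64.09 dB.
Σ 10^(L/10) = 8.164e+06 → L_total = 10·log₁₀(8.164e+06) = 69.12 dB.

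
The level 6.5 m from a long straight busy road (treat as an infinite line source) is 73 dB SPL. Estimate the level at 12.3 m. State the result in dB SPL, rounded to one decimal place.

For a line source, L₂ = L₁ − 10·log₁₀(r₂/r₁).
L₂ = 73 − 10·log₁₀(12.3/6.5) = 73 − 2.770 = 70.23 dB SPL.

70.2 dB SPL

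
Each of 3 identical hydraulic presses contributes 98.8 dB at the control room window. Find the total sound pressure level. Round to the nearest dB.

104 dB

With 3 equal, uncorrelated contributions the intensity is 3× that of one unit, giving a rise of 10·log₁₀ 3.
L_total = 98.8 + 10·log₁₀(3) = 98.8 + 4.771 = 103.57 dB.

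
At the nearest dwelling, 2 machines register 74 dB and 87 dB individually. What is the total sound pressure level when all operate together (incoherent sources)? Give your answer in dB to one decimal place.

For uncorrelated sources the intensities add, so convert each level to linear form, sum, and take 10·log₁₀ of the total.
Σ 10^(L/10) = 10^(74/10) + 10^(87/10) = 5.263e+08.
L_total = 10·log₁₀(5.263e+08) = 87.21 dB.

87.2 dB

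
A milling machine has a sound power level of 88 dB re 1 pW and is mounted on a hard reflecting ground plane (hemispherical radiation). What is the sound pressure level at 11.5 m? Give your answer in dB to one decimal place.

The power spreads over a hemisphere of area 2π·r², so L_p = L_w − 10·log₁₀(2π·r²).
2π·r² = 831 m², 10·log₁₀ of that is 29.196 dB.
L_p = 88 − 29.196 = 58.80 dB.

58.8 dB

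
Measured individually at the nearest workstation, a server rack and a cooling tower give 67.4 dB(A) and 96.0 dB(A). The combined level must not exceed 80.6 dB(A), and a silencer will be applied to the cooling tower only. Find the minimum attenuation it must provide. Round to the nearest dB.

16 dB

Fixed contribution from the other source: Σ 10^(L/10) = 10^(67.4/10) = 5.495e+06 (67.40 dB(A)).
The limit corresponds to 10^(80.6/10) = 1.148e+08; subtracting the fixed part leaves 1.093e+08 for the cooling tower, i.e. 80.39 dB(A).
So the cooling tower must be reduced from 96.0 to 80.39 dB(A): IL = 15.61 dB.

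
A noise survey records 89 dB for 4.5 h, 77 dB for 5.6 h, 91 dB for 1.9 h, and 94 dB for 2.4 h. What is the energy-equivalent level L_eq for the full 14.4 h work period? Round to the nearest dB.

89 dB

L_eq = 10·log₁₀[(1/T)·Σ tᵢ·10^(Lᵢ/10)] with T = 14.4 h.
Σ tᵢ·10^(Lᵢ/10) = 4.5·10^(89/10) + 5.6·10^(77/10) + 1.9·10^(91/10) + 2.4·10^(94/10) = 1.228e+10.
L_eq = 10·log₁₀(1.228e+10/14.4) = 89.31 dB.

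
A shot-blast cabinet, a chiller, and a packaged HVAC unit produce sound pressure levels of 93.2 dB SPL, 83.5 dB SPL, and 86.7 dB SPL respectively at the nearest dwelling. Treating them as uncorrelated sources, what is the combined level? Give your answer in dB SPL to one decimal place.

94.4 dB SPL

Incoherent sources combine by intensity addition: L_total = 10·log₁₀(Σ 10^(L_i/10)).
Σ 10^(L/10) = 10^(93.2/10) + 10^(83.5/10) + 10^(86.7/10) = 2.781e+09.
L_total = 10·log₁₀(2.781e+09) = 94.44 dB SPL.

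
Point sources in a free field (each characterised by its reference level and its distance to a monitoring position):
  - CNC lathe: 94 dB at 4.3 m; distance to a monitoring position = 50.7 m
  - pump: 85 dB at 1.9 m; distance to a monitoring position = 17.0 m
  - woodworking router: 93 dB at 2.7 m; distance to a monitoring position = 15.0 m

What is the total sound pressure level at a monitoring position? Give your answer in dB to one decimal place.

79.4 dB

Propagate each source to the receiver with L = L_ref − 20·log₁₀(r/r_ref), then add intensities.
CNC lathe: 94 − 20·log₁₀(50.7/4.3) = 94 − 21.43 = 72.57 dB.
pump: 85 − 20·log₁₀(17.0/1.9) = 85 − 19.03 = 65.97 dB.
woodworking router: 93 − 20·log₁₀(15.0/2.7) = 93 − 14.89 = 78.11 dB.
Σ 10^(L/10) = 8.667e+07 → L_total = 10·log₁₀(8.667e+07) = 79.38 dB.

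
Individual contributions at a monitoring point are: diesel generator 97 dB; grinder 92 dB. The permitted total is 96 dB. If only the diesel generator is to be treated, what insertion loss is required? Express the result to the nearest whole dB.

The untreated sources together contribute 10^(92/10) = 1.585e+09, i.e. 92.00 dB.
The limit corresponds to 10^(96/10) = 3.981e+09; subtracting the fixed part leaves 2.396e+09 for the diesel generator, i.e. 93.80 dB.
Required insertion loss = 97 − 93.80 = 3.20 dB.

3 dB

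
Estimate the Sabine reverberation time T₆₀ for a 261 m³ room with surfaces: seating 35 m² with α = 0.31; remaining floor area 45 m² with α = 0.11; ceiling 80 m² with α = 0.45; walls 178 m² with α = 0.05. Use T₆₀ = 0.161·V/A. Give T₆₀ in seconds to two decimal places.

0.69 s

Total absorption A = 35·0.31 + 45·0.11 + 80·0.45 + 178·0.05 = 60.70 m² sabins.
T₆₀ = 0.161 × 261 / 60.70 = 0.692 s.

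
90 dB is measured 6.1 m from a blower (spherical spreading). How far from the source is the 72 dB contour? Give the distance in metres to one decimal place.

48.5 m

Point-source spreading drops the level by 20·log₁₀(r₂/r₁); inverting, r₂/r₁ = 10^(ΔL/20).
r₂ = 6.1·10^((90−72)/20) = 6.1·10^(18.0/20) = 48.45 m.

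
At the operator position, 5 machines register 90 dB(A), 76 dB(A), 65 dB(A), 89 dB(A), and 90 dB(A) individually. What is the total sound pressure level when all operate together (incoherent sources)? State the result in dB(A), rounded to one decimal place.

94.5 dB(A)

For uncorrelated sources the intensities add, so convert each level to linear form, sum, and take 10·log₁₀ of the total.
Σ 10^(L/10) = 10^(90/10) + 10^(76/10) + 10^(65/10) + 10^(89/10) + 10^(90/10) = 2.837e+09.
L_total = 10·log₁₀(2.837e+09) = 94.53 dB(A).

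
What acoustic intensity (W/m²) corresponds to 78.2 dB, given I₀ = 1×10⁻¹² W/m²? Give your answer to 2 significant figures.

L = 10·log₁₀(I/I₀) ⇒ I = I₀·10^(L/10) = 10⁻¹² × 10^7.82.

6.6e-05 W/m²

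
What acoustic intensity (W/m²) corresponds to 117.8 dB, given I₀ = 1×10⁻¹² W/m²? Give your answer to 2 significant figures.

0.60 W/m²

L = 10·log₁₀(I/I₀) ⇒ I = I₀·10^(L/10) = 10⁻¹² × 10^11.78.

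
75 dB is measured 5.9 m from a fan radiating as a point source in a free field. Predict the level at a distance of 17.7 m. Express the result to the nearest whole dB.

Point-source attenuation: ΔL = 20·log₁₀(r₂/r₁) = 20·log₁₀(17.7/5.9) = 9.542 dB.
L₂ = 75 − 20·log₁₀(17.7/5.9) = 75 − 9.542 = 65.46 dB.

65 dB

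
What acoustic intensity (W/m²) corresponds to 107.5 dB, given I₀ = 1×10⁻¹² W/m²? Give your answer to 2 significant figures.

0.056 W/m²

I/I₀ = 10^(107.5/10) = 5.623e+10, so I = 5.623e+10 × 10⁻¹² W/m².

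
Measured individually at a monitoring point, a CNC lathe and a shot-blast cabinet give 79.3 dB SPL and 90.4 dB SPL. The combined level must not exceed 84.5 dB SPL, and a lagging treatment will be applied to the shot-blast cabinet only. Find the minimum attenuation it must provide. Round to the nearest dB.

7 dB

The untreated sources together contribute 10^(79.3/10) = 8.511e+07, i.e. 79.30 dB SPL.
To meet 84.5 dB SPL overall, the treated shot-blast cabinet may contribute at most 10^(84.5/10) − 8.511e+07 = 1.967e+08, i.e. 82.94 dB SPL.
Required insertion loss = 90.4 − 82.94 = 7.46 dB.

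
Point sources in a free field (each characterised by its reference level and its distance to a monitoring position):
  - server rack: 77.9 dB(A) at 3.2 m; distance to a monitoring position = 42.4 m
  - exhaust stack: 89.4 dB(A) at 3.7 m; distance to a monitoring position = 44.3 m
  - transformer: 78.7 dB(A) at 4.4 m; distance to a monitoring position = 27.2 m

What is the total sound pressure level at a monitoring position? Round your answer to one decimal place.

69.2 dB(A)

Apply inverse-square spreading to bring every level to the receiver, then sum 10^(L/10).
server rack: 77.9 − 20·log₁₀(42.4/3.2) = 77.9 − 22.44 = 55.46 dB(A).
exhaust stack: 89.4 − 20·log₁₀(44.3/3.7) = 89.4 − 21.56 = 67.84 dB(A).
transformer: 78.7 − 20·log₁₀(27.2/4.4) = 78.7 − 15.82 = 62.88 dB(A).
Σ 10^(L/10) = 8.367e+06 → L_total = 10·log₁₀(8.367e+06) = 69.23 dB(A).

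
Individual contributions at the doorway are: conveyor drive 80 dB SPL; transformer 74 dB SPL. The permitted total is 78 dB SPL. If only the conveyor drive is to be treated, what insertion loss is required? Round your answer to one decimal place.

The untreated sources together contribute 10^(74/10) = 2.512e+07, i.e. 74.00 dB SPL.
To meet 78 dB SPL overall, the treated conveyor drive may contribute at most 10^(78/10) − 2.512e+07 = 3.798e+07, i.e. 75.80 dB SPL.
So the conveyor drive must be reduced from 80 to 75.80 dB SPL: IL = 4.20 dB.

4.2 dB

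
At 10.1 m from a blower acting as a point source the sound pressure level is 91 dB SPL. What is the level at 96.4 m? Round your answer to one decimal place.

For a point source, L₂ = L₁ − 20·log₁₀(r₂/r₁).
L₂ = 91 − 20·log₁₀(96.4/10.1) = 91 − 19.595 = 71.40 dB SPL.

71.4 dB SPL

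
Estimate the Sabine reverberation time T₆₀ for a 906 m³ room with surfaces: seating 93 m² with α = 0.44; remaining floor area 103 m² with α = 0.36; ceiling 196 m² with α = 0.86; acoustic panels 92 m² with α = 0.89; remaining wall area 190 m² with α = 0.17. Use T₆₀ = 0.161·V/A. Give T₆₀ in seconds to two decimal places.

0.40 s

A = Σ Sᵢαᵢ = 93·0.44 + 103·0.36 + 196·0.86 + 92·0.89 + 190·0.17 = 360.74 m².
T₆₀ = 0.161·V/A = 0.161·906/360.74 = 0.404 s.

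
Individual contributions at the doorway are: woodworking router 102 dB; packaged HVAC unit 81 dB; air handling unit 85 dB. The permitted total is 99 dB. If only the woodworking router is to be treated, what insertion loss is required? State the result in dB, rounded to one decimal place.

3.2 dB

Everything except the woodworking router sums to 10^(81/10) + 10^(85/10) = 4.421e+08 in linear terms, 86.46 dB.
The limit corresponds to 10^(99/10) = 7.943e+09; subtracting the fixed part leaves 7.501e+09 for the woodworking router, i.e. 98.75 dB.
Required insertion loss = 102 − 98.75 = 3.25 dB.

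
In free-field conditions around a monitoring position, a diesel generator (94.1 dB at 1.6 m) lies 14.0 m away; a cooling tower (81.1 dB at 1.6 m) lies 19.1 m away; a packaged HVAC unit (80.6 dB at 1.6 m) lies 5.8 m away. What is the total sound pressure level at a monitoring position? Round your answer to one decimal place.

Propagate each source to the receiver with L = L_ref − 20·log₁₀(r/r_ref), then add intensities.
diesel generator: 94.1 − 20·log₁₀(14.0/1.6) = 94.1 − 18.84 = 75.26 dB.
cooling tower: 81.1 − 20·log₁₀(19.1/1.6) = 81.1 − 21.54 = 59.56 dB.
packaged HVAC unit: 80.6 − 20·log₁₀(5.8/1.6) = 80.6 − 11.19 = 69.41 dB.
Σ 10^(L/10) = 4.321e+07 → L_total = 10·log₁₀(4.321e+07) = 76.36 dB.

76.4 dB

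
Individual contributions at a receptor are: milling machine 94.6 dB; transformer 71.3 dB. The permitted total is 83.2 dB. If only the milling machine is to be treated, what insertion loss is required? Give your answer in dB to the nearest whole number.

12 dB

Everything except the milling machine sums to 10^(71.3/10) = 1.349e+07 in linear terms, 71.30 dB.
To meet 83.2 dB overall, the treated milling machine may contribute at most 10^(83.2/10) − 1.349e+07 = 1.954e+08, i.e. 82.91 dB.
So the milling machine must be reduced from 94.6 to 82.91 dB: IL = 11.69 dB.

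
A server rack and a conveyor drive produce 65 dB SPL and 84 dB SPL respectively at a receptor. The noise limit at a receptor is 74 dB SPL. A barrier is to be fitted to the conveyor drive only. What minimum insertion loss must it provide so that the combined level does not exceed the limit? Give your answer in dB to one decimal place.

10.6 dB

Fixed contribution from the other source: Σ 10^(L/10) = 10^(65/10) = 3.162e+06 (65.00 dB SPL).
The limit corresponds to 10^(74/10) = 2.512e+07; subtracting the fixed part leaves 2.196e+07 for the conveyor drive, i.e. 73.42 dB SPL.
Required insertion loss = 84 − 73.42 = 10.58 dB.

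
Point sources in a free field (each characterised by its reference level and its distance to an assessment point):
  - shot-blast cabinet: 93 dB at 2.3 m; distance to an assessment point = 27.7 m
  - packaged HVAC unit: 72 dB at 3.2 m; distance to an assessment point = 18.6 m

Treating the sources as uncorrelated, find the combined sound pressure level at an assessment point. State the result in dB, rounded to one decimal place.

First find each source's level at the receiver (point-source: −20·log₁₀(r/r_ref)), then combine on an intensity basis.
shot-blast cabinet: 93 − 20·log₁₀(27.7/2.3) = 93 − 21.62 = 71.38 dB.
packaged HVAC unit: 72 − 20·log₁₀(18.6/3.2) = 72 − 15.29 = 56.71 dB.
Σ 10^(L/10) = 1.423e+07 → L_total = 10·log₁₀(1.423e+07) = 71.53 dB.

71.5 dB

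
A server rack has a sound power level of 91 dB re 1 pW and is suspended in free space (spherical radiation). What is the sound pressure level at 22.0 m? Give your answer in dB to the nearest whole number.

53 dB

L_p = L_w − 10·log₁₀(4π·r²) with r = 22.0 m.
4π·r² = 6082 m², 10·log₁₀ of that is 37.841 dB.
L_p = 91 − 37.841 = 53.16 dB.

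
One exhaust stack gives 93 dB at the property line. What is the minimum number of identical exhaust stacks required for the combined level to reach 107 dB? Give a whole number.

26

The shortfall is 107 − 93 = 14.0 dB, and N units add 10·log₁₀ N, so need 10·log₁₀ N ≥ 14.0.
N ≥ 10^(14.0/10) = 25.119, so N = 26.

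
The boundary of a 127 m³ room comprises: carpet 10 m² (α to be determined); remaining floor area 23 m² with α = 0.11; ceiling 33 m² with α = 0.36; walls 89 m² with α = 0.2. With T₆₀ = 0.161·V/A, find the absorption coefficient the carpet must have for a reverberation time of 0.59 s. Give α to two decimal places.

Required total absorption A = 0.161·127/0.59 = 34.66 m².
Absorption from the other surfaces = 23·0.11 + 33·0.36 + 89·0.2 = 32.21 m², so the carpet must supply 2.45 m² over 10 m².
α = 2.45/10 = 0.245.

0.24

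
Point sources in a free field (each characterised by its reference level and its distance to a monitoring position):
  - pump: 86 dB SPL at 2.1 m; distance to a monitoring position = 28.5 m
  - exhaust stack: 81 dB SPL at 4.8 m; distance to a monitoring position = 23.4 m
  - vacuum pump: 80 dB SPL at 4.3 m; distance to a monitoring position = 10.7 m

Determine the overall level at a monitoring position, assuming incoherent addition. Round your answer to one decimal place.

Apply inverse-square spreading to bring every level to the receiver, then sum 10^(L/10).
pump: 86 − 20·log₁₀(28.5/2.1) = 86 − 22.65 = 63.35 dB SPL.
exhaust stack: 81 − 20·log₁₀(23.4/4.8) = 81 − 13.76 = 67.24 dB SPL.
vacuum pump: 80 − 20·log₁₀(10.7/4.3) = 80 − 7.92 = 72.08 dB SPL.
Σ 10^(L/10) = 2.361e+07 → L_total = 10·log₁₀(2.361e+07) = 73.73 dB SPL.

73.7 dB SPL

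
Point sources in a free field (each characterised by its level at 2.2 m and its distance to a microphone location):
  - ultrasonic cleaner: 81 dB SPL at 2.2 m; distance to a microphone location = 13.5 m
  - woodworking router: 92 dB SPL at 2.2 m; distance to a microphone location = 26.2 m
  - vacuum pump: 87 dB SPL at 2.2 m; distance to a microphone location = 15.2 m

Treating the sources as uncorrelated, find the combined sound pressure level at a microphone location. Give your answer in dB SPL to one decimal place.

74.0 dB SPL

First find each source's level at the receiver (point-source: −20·log₁₀(r/r_ref)), then combine on an intensity basis.
ultrasonic cleaner: 81 − 20·log₁₀(13.5/2.2) = 81 − 15.76 = 65.24 dB SPL.
woodworking router: 92 − 20·log₁₀(26.2/2.2) = 92 − 21.52 = 70.48 dB SPL.
vacuum pump: 87 − 20·log₁₀(15.2/2.2) = 87 − 16.79 = 70.21 dB SPL.
Σ 10^(L/10) = 2.502e+07 → L_total = 10·log₁₀(2.502e+07) = 73.98 dB SPL.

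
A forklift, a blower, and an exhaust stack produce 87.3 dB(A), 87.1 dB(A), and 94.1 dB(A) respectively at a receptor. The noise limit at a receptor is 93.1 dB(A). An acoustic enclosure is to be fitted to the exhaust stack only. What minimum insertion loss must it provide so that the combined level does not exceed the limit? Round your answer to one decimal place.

4.1 dB

The untreated sources together contribute 10^(87.3/10) + 10^(87.1/10) = 1.050e+09, i.e. 90.21 dB(A).
To meet 93.1 dB(A) overall, the treated exhaust stack may contribute at most 10^(93.1/10) − 1.050e+09 = 9.918e+08, i.e. 89.96 dB(A).
So the exhaust stack must be reduced from 94.1 to 89.96 dB(A): IL = 4.14 dB.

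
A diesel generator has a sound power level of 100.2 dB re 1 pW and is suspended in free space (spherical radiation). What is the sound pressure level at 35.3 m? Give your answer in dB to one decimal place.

Free-field spherical radiation: L_p = L_w − 10·log₁₀(4π·r²), r = 35.3 m.
4π·r² = 1.566e+04 m², 10·log₁₀ of that is 41.948 dB.
L_p = 100.2 − 41.948 = 58.25 dB.

58.3 dB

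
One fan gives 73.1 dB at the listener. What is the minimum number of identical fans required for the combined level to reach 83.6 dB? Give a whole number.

12

The shortfall is 83.6 − 73.1 = 10.5 dB, and N units add 10·log₁₀ N, so need 10·log₁₀ N ≥ 10.5.
N ≥ 10^(10.5/10) = 11.220, so N = 12.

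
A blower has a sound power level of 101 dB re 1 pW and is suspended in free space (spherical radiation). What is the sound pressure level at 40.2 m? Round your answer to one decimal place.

57.9 dB

Free-field spherical radiation: L_p = L_w − 10·log₁₀(4π·r²), r = 40.2 m.
4π·r² = 2.031e+04 m², 10·log₁₀ of that is 43.077 dB.
L_p = 101 − 43.077 = 57.92 dB.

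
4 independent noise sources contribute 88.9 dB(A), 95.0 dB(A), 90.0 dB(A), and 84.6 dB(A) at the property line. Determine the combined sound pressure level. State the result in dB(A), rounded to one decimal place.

For uncorrelated sources the intensities add, so convert each level to linear form, sum, and take 10·log₁₀ of the total.
Σ 10^(L/10) = 10^(88.9/10) + 10^(95.0/10) + 10^(90.0/10) + 10^(84.6/10) = 5.227e+09.
L_total = 10·log₁₀(5.227e+09) = 97.18 dB(A).

97.2 dB(A)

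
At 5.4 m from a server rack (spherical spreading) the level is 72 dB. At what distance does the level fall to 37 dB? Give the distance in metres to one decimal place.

Point-source spreading drops the level by 20·log₁₀(r₂/r₁); inverting, r₂/r₁ = 10^(ΔL/20).
r₂ = 5.4·10^((72−37)/20) = 5.4·10^(35.0/20) = 303.66 m.

303.7 m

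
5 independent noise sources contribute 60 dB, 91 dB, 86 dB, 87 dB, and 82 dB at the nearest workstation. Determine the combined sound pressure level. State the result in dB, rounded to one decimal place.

93.7 dB

Incoherent sources combine by intensity addition: L_total = 10·log₁₀(Σ 10^(L_i/10)).
Σ 10^(L/10) = 10^(60/10) + 10^(91/10) + 10^(86/10) + 10^(87/10) + 10^(82/10) = 2.318e+09.
L_total = 10·log₁₀(2.318e+09) = 93.65 dB.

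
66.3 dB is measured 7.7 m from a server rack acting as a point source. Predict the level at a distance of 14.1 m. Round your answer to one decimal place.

61.0 dB

Point-source attenuation: ΔL = 20·log₁₀(r₂/r₁) = 20·log₁₀(14.1/7.7) = 5.255 dB.
L₂ = 66.3 − 20·log₁₀(14.1/7.7) = 66.3 − 5.255 = 61.05 dB.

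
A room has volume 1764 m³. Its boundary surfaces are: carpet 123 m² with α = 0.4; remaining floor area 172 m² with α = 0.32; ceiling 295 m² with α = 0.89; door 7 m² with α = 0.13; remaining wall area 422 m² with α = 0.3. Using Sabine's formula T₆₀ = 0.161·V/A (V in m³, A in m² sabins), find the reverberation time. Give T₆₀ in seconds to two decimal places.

0.57 s

Summing Sᵢαᵢ: 123·0.4 + 172·0.32 + 295·0.89 + 7·0.13 + 422·0.3 = 494.30 m².
T₆₀ = 0.161 × 1764 / 494.30 = 0.575 s.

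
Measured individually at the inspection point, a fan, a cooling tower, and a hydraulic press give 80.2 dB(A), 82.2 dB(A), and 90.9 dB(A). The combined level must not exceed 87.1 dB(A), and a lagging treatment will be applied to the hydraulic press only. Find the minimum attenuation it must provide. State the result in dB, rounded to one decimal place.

Fixed contribution from the other sources: Σ 10^(L/10) = 10^(80.2/10) + 10^(82.2/10) = 2.707e+08 (84.32 dB(A)).
To meet 87.1 dB(A) overall, the treated hydraulic press may contribute at most 10^(87.1/10) − 2.707e+08 = 2.422e+08, i.e. 83.84 dB(A).
So the hydraulic press must be reduced from 90.9 to 83.84 dB(A): IL = 7.06 dB.

7.1 dB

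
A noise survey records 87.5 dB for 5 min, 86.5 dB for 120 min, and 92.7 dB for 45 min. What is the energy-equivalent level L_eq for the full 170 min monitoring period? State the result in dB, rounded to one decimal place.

The energy average is taken in the linear domain: L_eq = 10·log₁₀[(Σ tᵢ·10^(Lᵢ/10))/T], T = 170 min.
Σ tᵢ·10^(Lᵢ/10) = 5·10^(87.5/10) + 120·10^(86.5/10) + 45·10^(92.7/10) = 1.402e+11.
L_eq = 10·log₁₀(1.402e+11/170) = 89.16 dB.

89.2 dB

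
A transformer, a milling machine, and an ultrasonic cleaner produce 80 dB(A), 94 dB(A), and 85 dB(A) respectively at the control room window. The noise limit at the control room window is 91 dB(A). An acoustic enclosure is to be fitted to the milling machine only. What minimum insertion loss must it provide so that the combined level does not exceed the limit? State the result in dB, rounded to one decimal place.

4.7 dB

Everything except the milling machine sums to 10^(80/10) + 10^(85/10) = 4.162e+08 in linear terms, 86.19 dB(A).
The limit corresponds to 10^(91/10) = 1.259e+09; subtracting the fixed part leaves 8.427e+08 for the milling machine, i.e. 89.26 dB(A).
So the milling machine must be reduced from 94 to 89.26 dB(A): IL = 4.74 dB.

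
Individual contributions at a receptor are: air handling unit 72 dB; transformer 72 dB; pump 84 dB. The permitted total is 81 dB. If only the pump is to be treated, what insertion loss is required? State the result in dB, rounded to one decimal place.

Everything except the pump sums to 10^(72/10) + 10^(72/10) = 3.170e+07 in linear terms, 75.01 dB.
The limit corresponds to 10^(81/10) = 1.259e+08; subtracting the fixed part leaves 9.419e+07 for the pump, i.e. 79.74 dB.
Required insertion loss = 84 − 79.74 = 4.26 dB.

4.3 dB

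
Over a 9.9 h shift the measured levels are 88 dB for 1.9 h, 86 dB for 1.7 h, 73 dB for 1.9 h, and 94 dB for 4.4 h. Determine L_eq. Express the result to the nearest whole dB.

The energy average is taken in the linear domain: L_eq = 10·log₁₀[(Σ tᵢ·10^(Lᵢ/10))/T], T = 9.9 h.
Σ tᵢ·10^(Lᵢ/10) = 1.9·10^(88/10) + 1.7·10^(86/10) + 1.9·10^(73/10) + 4.4·10^(94/10) = 1.297e+10.
L_eq = 10·log₁₀(1.297e+10/9.9) = 91.17 dB.

91 dB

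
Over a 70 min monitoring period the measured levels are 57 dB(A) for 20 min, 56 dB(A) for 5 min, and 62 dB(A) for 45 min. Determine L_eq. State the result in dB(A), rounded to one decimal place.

The energy average is taken in the linear domain: L_eq = 10·log₁₀[(Σ tᵢ·10^(Lᵢ/10))/T], T = 70 min.
Σ tᵢ·10^(Lᵢ/10) = 20·10^(57/10) + 5·10^(56/10) + 45·10^(62/10) = 8.333e+07.
L_eq = 10·log₁₀(8.333e+07/70) = 60.76 dB(A).

60.8 dB(A)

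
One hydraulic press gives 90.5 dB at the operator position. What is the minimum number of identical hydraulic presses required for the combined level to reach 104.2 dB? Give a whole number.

The shortfall is 104.2 − 90.5 = 13.7 dB, and N units add 10·log₁₀ N, so need 10·log₁₀ N ≥ 13.7.
N ≥ 10^(13.7/10) = 23.442, so N = 24.

24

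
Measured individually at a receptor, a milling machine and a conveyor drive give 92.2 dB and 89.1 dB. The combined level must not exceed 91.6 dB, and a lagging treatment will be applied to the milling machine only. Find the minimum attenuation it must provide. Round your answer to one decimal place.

The untreated sources together contribute 10^(89.1/10) = 8.128e+08, i.e. 89.10 dB.
To meet 91.6 dB overall, the treated milling machine may contribute at most 10^(91.6/10) − 8.128e+08 = 6.326e+08, i.e. 88.01 dB.
Required insertion loss = 92.2 − 88.01 = 4.19 dB.

4.2 dB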